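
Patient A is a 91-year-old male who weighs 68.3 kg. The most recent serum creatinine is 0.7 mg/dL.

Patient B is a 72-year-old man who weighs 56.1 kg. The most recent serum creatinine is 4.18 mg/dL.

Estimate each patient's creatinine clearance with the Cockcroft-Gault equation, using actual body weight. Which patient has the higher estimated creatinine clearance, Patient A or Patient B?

Patient A

Patient A: CrCl = (140 − 91) × 68.3 / (72 × 0.7) = 3346.7 / 50.40 ≈ 66.4 mL/min
Patient B: CrCl = (140 − 72) × 56.1 / (72 × 4.18) = 3814.8 / 300.96 ≈ 12.7 mL/min
66.4 vs 12.7 mL/min → Patient A is higher.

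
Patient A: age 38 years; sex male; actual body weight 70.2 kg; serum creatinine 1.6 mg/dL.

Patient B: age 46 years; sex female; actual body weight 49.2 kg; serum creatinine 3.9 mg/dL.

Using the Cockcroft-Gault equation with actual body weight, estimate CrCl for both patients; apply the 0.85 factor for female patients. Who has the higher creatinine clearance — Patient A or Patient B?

Patient A

Patient A: CrCl = (140 − 38) × 70.2 / (72 × 1.6) = 7160.4 / 115.20 ≈ 62.2 mL/min
Patient B: CrCl = (140 − 46) × 49.2 / (72 × 3.9) × 0.85 = 4624.8 / 280.80 × 0.85 ≈ 14.0 mL/min
62.2 vs 14.0 mL/min → Patient A is higher.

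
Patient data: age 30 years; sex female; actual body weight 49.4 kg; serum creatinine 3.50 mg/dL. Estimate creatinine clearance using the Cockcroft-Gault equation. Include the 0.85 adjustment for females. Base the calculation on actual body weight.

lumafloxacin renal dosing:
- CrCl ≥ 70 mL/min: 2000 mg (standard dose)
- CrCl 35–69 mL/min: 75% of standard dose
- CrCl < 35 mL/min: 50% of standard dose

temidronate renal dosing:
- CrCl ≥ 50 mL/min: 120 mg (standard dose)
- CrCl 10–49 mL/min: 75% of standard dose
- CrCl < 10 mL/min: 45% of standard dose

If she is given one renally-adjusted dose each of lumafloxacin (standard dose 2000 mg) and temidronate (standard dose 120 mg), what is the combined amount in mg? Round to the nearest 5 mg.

1090 mg

CrCl = (140 − 30) × 49.4 / (72 × 3.5) × 0.85 = 5434.0 / 252.00 × 0.85 ≈ 18.3 mL/min
CrCl ≈ 18 mL/min.
lumafloxacin: < 35 mL/min → 50% of 2000 mg = 1000 mg.
temidronate: 10–49 mL/min → 75% of 120 mg = 90 mg.
Total = 1000 + 90 = 1090 mg.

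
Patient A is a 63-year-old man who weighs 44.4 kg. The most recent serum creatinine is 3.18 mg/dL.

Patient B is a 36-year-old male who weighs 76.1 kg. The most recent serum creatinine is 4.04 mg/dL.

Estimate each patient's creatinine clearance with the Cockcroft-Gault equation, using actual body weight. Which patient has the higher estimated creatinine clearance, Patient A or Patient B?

Patient A: CrCl = (140 − 63) × 44.4 / (72 × 3.18) = 3418.8 / 228.96 ≈ 14.9 mL/min
Patient B: CrCl = (140 − 36) × 76.1 / (72 × 4.04) = 7914.4 / 290.88 ≈ 27.2 mL/min
14.9 vs 27.2 mL/min → Patient B is higher.

Patient B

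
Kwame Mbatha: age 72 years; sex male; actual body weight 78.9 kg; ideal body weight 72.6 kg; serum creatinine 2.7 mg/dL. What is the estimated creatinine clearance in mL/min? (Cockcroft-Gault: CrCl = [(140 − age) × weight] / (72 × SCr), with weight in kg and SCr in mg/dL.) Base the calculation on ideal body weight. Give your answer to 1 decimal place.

CrCl = (140 − 72) × 72.6 / (72 × 2.7) = 4936.8 / 194.40 ≈ 25.4 mL/min

25.4 mL/min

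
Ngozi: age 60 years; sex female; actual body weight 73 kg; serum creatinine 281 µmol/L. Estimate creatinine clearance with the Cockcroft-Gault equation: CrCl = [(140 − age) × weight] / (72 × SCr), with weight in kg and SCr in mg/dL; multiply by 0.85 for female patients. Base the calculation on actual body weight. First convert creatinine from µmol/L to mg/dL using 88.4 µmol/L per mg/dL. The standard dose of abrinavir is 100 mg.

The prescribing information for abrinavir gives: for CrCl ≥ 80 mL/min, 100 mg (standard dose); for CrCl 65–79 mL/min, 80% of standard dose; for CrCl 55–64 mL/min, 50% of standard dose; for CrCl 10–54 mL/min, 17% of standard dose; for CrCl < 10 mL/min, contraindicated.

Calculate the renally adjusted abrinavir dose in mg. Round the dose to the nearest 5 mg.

15 mg

SCr = 281 / 88.4 = 3.179 mg/dL
CrCl = (140 − 60) × 73 / (72 × 3.179) × 0.85 = 5840.0 / 228.89 × 0.85 ≈ 21.7 mL/min
CrCl ≈ 22 mL/min → bracket 10–54 mL/min.
17% of 100 mg = 17 mg → 15 mg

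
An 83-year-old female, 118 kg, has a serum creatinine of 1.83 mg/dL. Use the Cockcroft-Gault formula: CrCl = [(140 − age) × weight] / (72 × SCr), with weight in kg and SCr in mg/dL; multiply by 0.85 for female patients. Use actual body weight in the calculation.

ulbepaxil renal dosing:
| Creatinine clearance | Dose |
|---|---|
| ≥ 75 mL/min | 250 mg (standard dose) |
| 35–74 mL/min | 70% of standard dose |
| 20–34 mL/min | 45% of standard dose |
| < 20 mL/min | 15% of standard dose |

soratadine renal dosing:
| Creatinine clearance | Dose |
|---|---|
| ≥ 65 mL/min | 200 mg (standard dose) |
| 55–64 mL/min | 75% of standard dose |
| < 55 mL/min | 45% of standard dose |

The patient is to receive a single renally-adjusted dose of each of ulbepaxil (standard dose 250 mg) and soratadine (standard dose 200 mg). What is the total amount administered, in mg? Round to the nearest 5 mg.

265 mg

CrCl = (140 − 83) × 118 / (72 × 1.83) × 0.85 = 6726.0 / 131.76 × 0.85 ≈ 43.4 mL/min
CrCl ≈ 43 mL/min.
ulbepaxil: 35–74 mL/min → 70% of 250 mg = 175 mg.
soratadine: < 55 mL/min → 45% of 200 mg = 90 mg.
Total = 175 + 90 = 265 mg.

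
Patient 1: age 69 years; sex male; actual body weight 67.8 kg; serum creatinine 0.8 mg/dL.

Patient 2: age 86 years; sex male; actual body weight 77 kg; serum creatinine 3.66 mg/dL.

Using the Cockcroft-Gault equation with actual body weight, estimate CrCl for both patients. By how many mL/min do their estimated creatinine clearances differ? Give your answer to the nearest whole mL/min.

68 mL/min

Patient 1: CrCl = (140 − 69) × 67.8 / (72 × 0.8) = 4813.8 / 57.60 ≈ 83.6 mL/min
Patient 2: CrCl = (140 − 86) × 77 / (72 × 3.66) = 4158.0 / 263.52 ≈ 15.8 mL/min
|83.6 − 15.8| = 67.8 mL/min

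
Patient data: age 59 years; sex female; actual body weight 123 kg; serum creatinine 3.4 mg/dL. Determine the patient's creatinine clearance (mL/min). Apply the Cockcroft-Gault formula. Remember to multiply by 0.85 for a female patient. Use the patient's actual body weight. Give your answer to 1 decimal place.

34.6 mL/min

CrCl = (140 − 59) × 123 / (72 × 3.4) × 0.85 = 9963.0 / 244.80 × 0.85 ≈ 34.6 mL/min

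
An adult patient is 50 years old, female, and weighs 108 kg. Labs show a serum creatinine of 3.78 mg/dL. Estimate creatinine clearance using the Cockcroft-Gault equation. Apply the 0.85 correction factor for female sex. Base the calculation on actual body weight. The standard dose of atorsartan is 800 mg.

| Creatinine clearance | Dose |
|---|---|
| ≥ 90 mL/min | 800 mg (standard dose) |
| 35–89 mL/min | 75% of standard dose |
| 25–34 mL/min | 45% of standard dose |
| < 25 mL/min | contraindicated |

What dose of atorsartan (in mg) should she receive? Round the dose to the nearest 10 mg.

CrCl = (140 − 50) × 108 / (72 × 3.78) × 0.85 = 9720.0 / 272.16 × 0.85 ≈ 30.4 mL/min
CrCl ≈ 30 mL/min → bracket 25–34 mL/min.
45% of 800 mg = 360 mg

360 mg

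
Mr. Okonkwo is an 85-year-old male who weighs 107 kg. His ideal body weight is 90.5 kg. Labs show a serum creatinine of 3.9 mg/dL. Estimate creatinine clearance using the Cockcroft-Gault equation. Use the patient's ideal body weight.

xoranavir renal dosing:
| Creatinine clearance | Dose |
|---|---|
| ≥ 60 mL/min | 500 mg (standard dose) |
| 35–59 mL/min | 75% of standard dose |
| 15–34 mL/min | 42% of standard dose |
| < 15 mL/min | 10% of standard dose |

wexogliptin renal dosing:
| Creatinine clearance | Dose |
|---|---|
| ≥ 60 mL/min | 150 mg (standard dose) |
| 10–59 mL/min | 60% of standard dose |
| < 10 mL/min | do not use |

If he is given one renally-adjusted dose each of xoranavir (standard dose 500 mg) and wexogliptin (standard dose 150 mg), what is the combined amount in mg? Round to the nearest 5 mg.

300 mg

CrCl = (140 − 85) × 90.5 / (72 × 3.9) = 4977.5 / 280.80 ≈ 17.7 mL/min
CrCl ≈ 18 mL/min.
xoranavir: 15–34 mL/min → 42% of 500 mg = 210 mg.
wexogliptin: 10–59 mL/min → 60% of 150 mg = 90 mg.
Total = 210 + 90 = 300 mg.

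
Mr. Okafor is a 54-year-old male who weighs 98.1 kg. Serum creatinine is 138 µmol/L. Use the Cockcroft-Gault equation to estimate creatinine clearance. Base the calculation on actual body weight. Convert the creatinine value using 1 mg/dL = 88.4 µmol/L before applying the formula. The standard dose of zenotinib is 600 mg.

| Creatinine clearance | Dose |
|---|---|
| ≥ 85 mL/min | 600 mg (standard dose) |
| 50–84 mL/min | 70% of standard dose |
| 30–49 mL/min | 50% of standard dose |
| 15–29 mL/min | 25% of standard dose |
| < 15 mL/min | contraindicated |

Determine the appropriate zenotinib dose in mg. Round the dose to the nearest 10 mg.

SCr = 138 / 88.4 = 1.561 mg/dL
CrCl = (140 − 54) × 98.1 / (72 × 1.561) = 8436.6 / 112.39 ≈ 75.1 mL/min
CrCl ≈ 75 mL/min → bracket 50–84 mL/min.
70% of 600 mg = 420 mg

420 mg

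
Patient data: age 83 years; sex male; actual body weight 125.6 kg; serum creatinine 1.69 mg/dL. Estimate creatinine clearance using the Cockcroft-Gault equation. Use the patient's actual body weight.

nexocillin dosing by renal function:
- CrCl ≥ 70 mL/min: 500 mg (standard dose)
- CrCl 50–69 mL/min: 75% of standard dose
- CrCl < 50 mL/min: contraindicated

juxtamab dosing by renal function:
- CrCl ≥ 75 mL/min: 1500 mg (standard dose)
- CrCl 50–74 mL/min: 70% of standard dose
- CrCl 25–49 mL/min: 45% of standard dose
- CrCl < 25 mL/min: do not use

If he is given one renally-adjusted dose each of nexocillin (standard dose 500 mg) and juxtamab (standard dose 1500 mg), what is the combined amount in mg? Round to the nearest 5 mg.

1425 mg

CrCl = (140 − 83) × 125.6 / (72 × 1.69) = 7159.2 / 121.68 ≈ 58.8 mL/min
CrCl ≈ 59 mL/min.
nexocillin: 50–69 mL/min → 75% of 500 mg = 375 mg.
juxtamab: 50–74 mL/min → 70% of 1500 mg = 1050 mg.
Total = 375 + 1050 = 1425 mg.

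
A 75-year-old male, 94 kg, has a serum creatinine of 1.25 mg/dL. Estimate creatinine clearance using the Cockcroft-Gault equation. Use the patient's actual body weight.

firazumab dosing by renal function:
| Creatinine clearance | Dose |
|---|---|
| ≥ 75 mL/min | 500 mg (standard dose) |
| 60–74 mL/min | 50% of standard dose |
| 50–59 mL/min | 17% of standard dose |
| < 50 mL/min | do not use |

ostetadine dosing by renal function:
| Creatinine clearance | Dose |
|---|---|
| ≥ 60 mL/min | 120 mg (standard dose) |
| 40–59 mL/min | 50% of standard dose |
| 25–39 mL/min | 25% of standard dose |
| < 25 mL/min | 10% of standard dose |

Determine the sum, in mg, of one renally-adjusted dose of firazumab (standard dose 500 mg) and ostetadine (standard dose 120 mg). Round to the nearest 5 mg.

CrCl = (140 − 75) × 94 / (72 × 1.25) = 6110.0 / 90.00 ≈ 67.9 mL/min
CrCl ≈ 68 mL/min.
firazumab: 60–74 mL/min → 50% of 500 mg = 250 mg.
ostetadine: ≥ 60 mL/min → 100% of 120 mg = 120 mg.
Total = 250 + 120 = 370 mg.

370 mg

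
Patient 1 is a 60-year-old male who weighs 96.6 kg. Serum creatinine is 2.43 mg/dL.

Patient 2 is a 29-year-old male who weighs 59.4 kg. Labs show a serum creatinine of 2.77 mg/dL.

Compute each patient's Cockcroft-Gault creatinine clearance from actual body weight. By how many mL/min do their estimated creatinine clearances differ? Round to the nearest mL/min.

11 mL/min

Patient 1: CrCl = (140 − 60) × 96.6 / (72 × 2.43) = 7728.0 / 174.96 ≈ 44.2 mL/min
Patient 2: CrCl = (140 − 29) × 59.4 / (72 × 2.77) = 6593.4 / 199.44 ≈ 33.1 mL/min
|44.2 − 33.1| = 11.1 mL/min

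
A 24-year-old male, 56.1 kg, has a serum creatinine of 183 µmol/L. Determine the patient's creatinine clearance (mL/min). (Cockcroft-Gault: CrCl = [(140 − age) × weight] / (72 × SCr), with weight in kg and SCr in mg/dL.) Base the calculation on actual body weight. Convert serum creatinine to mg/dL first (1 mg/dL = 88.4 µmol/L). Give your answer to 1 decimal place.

43.7 mL/min

SCr = 183 / 88.4 = 2.07 mg/dL
CrCl = (140 − 24) × 56.1 / (72 × 2.07) = 6507.6 / 149.04 ≈ 43.7 mL/min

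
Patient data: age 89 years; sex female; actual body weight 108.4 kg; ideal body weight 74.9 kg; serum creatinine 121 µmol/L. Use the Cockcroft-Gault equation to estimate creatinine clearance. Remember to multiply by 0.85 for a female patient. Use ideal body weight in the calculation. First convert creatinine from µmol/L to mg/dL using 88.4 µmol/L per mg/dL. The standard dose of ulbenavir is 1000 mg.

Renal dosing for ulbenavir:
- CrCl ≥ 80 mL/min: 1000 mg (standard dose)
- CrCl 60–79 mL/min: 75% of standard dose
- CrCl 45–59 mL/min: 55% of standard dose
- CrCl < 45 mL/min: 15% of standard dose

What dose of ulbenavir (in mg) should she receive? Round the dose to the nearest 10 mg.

150 mg

SCr = 121 / 88.4 = 1.369 mg/dL
CrCl = (140 − 89) × 74.9 / (72 × 1.369) × 0.85 = 3819.9 / 98.57 × 0.85 ≈ 32.9 mL/min
CrCl ≈ 33 mL/min → bracket < 45 mL/min.
15% of 1000 mg = 150 mg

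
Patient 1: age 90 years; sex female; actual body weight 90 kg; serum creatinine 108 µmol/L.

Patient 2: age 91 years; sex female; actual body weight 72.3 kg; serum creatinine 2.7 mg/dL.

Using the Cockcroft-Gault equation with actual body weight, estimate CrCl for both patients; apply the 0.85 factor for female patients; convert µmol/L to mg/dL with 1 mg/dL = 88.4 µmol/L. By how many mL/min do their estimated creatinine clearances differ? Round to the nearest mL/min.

28 mL/min

Patient 1: SCr = 108 / 88.4 = 1.222 mg/dL
Patient 1: CrCl = (140 − 90) × 90 / (72 × 1.222) × 0.85 = 4500.0 / 87.98 × 0.85 ≈ 43.5 mL/min
Patient 2: CrCl = (140 − 91) × 72.3 / (72 × 2.7) × 0.85 = 3542.7 / 194.40 × 0.85 ≈ 15.5 mL/min
|43.5 − 15.5| = 28.0 mL/min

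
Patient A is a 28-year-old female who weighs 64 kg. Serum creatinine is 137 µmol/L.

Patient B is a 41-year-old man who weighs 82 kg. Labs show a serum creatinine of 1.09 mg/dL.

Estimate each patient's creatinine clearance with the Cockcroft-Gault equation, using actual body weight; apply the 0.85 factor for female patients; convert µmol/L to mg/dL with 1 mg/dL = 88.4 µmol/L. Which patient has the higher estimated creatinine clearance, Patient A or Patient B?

Patient B

Patient A: SCr = 137 / 88.4 = 1.55 mg/dL
Patient A: CrCl = (140 − 28) × 64 / (72 × 1.55) × 0.85 = 7168.0 / 111.60 × 0.85 ≈ 54.6 mL/min
Patient B: CrCl = (140 − 41) × 82 / (72 × 1.09) = 8118.0 / 78.48 ≈ 103.4 mL/min
54.6 vs 103.4 mL/min → Patient B is higher.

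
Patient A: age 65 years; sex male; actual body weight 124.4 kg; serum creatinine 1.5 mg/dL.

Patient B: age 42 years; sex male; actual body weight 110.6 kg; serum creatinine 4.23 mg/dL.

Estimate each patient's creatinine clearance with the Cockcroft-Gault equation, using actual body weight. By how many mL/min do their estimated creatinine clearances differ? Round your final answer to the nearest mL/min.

Patient A: CrCl = (140 − 65) × 124.4 / (72 × 1.5) = 9330.0 / 108.00 ≈ 86.4 mL/min
Patient B: CrCl = (140 − 42) × 110.6 / (72 × 4.23) = 10838.8 / 304.56 ≈ 35.6 mL/min
|86.4 − 35.6| = 50.8 mL/min

51 mL/min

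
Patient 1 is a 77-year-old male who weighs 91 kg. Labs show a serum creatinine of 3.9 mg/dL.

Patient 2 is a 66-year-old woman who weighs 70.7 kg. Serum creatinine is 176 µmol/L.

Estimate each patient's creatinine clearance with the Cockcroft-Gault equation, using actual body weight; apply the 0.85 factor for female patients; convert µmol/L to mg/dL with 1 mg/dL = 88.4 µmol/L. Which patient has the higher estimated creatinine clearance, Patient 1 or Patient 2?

Patient 2

Patient 1: CrCl = (140 − 77) × 91 / (72 × 3.9) = 5733.0 / 280.80 ≈ 20.4 mL/min
Patient 2: SCr = 176 / 88.4 = 1.991 mg/dL
Patient 2: CrCl = (140 − 66) × 70.7 / (72 × 1.991) × 0.85 = 5231.8 / 143.35 × 0.85 ≈ 31.0 mL/min
20.4 vs 31.0 mL/min → Patient 2 is higher.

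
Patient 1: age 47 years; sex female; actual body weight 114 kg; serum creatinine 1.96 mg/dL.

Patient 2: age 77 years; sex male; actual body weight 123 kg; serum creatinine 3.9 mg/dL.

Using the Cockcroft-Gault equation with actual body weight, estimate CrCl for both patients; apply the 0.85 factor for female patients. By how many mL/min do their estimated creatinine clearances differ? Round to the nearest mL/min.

Patient 1: CrCl = (140 − 47) × 114 / (72 × 1.96) × 0.85 = 10602.0 / 141.12 × 0.85 ≈ 63.9 mL/min
Patient 2: CrCl = (140 − 77) × 123 / (72 × 3.9) = 7749.0 / 280.80 ≈ 27.6 mL/min
|63.9 − 27.6| = 36.3 mL/min

36 mL/min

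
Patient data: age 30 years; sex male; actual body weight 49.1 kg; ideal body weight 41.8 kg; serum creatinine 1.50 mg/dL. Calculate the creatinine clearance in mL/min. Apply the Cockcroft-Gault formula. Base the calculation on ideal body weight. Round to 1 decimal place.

CrCl = (140 − 30) × 41.8 / (72 × 1.5) = 4598.0 / 108.00 ≈ 42.6 mL/min

42.6 mL/min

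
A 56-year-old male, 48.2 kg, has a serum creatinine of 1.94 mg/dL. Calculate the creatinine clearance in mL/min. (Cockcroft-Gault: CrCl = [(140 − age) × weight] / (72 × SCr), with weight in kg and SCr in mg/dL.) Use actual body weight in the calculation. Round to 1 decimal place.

CrCl = (140 − 56) × 48.2 / (72 × 1.94) = 4048.8 / 139.68 ≈ 29.0 mL/min

29.0 mL/min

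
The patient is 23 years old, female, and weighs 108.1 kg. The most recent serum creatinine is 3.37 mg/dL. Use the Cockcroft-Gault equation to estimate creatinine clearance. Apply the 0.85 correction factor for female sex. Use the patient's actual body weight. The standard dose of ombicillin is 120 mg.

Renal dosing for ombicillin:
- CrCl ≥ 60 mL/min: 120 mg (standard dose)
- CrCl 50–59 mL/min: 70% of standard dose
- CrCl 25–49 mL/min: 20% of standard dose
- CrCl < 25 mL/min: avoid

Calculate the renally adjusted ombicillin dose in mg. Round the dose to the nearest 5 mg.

CrCl = (140 − 23) × 108.1 / (72 × 3.37) × 0.85 = 12647.7 / 242.64 × 0.85 ≈ 44.3 mL/min
CrCl ≈ 44 mL/min → bracket 25–49 mL/min.
20% of 120 mg = 24 mg → 25 mg

25 mg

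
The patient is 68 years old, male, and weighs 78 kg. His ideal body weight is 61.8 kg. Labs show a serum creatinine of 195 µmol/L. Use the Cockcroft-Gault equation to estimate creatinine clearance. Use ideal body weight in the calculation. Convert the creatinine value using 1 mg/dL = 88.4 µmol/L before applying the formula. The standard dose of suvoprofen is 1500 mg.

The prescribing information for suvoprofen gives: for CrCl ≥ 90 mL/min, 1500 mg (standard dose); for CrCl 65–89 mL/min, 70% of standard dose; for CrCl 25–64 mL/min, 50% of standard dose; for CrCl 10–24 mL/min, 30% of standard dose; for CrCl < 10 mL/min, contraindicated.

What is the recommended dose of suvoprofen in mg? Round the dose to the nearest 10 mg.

750 mg

SCr = 195 / 88.4 = 2.206 mg/dL
CrCl = (140 − 68) × 61.8 / (72 × 2.206) = 4449.6 / 158.83 ≈ 28.0 mL/min
CrCl ≈ 28 mL/min → bracket 25–64 mL/min.
50% of 1500 mg = 750 mg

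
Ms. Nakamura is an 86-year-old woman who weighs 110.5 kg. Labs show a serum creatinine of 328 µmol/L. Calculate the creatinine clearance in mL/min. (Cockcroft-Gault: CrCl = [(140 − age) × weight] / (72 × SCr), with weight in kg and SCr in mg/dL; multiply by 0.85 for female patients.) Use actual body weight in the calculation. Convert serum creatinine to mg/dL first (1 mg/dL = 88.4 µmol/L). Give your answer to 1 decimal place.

SCr = 328 / 88.4 = 3.71 mg/dL
CrCl = (140 − 86) × 110.5 / (72 × 3.71) × 0.85 = 5967.0 / 267.12 × 0.85 ≈ 19.0 mL/min

19.0 mL/min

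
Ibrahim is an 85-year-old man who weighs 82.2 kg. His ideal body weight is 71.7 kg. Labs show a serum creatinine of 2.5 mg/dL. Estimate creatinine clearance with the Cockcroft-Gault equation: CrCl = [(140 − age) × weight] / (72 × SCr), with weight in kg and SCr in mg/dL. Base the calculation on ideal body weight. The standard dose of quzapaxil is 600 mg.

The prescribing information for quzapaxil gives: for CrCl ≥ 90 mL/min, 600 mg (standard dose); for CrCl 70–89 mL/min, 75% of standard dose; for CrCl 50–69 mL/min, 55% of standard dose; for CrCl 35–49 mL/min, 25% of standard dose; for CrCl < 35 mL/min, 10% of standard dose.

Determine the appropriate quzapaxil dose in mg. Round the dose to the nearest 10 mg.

CrCl = (140 − 85) × 71.7 / (72 × 2.5) = 3943.5 / 180.00 ≈ 21.9 mL/min
CrCl ≈ 22 mL/min → bracket < 35 mL/min.
10% of 600 mg = 60 mg

60 mg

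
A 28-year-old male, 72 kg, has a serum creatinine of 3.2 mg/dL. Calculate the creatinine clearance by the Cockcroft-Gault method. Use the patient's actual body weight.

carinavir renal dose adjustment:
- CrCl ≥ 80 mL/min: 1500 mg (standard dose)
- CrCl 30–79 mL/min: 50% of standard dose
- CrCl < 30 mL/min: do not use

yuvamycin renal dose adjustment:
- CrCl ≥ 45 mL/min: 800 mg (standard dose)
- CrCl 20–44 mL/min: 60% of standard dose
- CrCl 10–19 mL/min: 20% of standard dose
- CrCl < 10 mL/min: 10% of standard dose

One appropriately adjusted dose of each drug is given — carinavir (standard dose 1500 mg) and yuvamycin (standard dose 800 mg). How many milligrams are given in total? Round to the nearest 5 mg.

1230 mg

CrCl = (140 − 28) × 72 / (72 × 3.2) = 8064.0 / 230.40 ≈ 35.0 mL/min
CrCl ≈ 35 mL/min.
carinavir: 30–79 mL/min → 50% of 1500 mg = 750 mg.
yuvamycin: 20–44 mL/min → 60% of 800 mg = 480 mg.
Total = 750 + 480 = 1230 mg.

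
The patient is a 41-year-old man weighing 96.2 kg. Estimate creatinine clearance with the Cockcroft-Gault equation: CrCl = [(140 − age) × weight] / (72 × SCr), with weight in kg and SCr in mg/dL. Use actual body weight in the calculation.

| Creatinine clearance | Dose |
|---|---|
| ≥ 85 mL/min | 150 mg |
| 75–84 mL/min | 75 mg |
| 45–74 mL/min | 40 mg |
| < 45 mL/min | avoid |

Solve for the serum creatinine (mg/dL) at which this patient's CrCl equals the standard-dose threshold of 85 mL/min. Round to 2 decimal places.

1.56 mg/dL

Standard dose requires CrCl ≥ 85 mL/min.
Set (140 − 41) × 96.2 / (72 × SCr) = 85
SCr = (140 − 41) × 96.2 / (72 × 85) = 1.556 mg/dL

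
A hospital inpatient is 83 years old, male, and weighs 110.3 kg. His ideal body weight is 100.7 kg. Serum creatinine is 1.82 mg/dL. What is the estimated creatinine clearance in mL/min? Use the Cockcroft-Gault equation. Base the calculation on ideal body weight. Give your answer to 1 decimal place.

43.8 mL/min

CrCl = (140 − 83) × 100.7 / (72 × 1.82) = 5739.9 / 131.04 ≈ 43.8 mL/min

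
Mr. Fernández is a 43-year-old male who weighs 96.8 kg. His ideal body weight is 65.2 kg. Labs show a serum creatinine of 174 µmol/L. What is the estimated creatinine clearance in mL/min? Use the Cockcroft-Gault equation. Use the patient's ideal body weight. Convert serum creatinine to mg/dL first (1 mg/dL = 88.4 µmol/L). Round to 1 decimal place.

SCr = 174 / 88.4 = 1.968 mg/dL
CrCl = (140 − 43) × 65.2 / (72 × 1.968) = 6324.4 / 141.70 ≈ 44.6 mL/min

44.6 mL/min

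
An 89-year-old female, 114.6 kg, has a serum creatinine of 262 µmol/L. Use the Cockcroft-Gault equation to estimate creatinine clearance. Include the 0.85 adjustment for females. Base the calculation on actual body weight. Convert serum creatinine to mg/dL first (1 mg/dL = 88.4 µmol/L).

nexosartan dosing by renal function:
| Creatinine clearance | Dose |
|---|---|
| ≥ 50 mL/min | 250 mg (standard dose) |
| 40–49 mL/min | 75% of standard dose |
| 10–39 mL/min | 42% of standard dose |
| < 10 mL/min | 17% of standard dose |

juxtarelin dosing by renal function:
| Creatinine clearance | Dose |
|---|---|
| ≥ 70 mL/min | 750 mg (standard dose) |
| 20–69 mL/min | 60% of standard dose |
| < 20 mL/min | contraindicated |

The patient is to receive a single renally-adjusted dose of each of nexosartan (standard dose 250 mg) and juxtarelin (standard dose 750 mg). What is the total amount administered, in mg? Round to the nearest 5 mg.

SCr = 262 / 88.4 = 2.964 mg/dL
CrCl = (140 − 89) × 114.6 / (72 × 2.964) × 0.85 = 5844.6 / 213.41 × 0.85 ≈ 23.3 mL/min
CrCl ≈ 23 mL/min.
nexosartan: 10–39 mL/min → 42% of 250 mg = 105 mg.
juxtarelin: 20–69 mL/min → 60% of 750 mg = 450 mg.
Total = 105 + 450 = 555 mg.

555 mg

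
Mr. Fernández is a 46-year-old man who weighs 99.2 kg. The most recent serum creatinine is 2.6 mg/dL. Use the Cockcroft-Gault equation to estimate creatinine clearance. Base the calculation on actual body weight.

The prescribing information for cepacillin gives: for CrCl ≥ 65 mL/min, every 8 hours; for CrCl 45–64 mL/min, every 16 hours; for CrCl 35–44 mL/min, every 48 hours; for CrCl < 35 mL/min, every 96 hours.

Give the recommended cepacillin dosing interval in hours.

every 16 hours

CrCl = (140 − 46) × 99.2 / (72 × 2.6) = 9324.8 / 187.20 ≈ 49.8 mL/min
CrCl ≈ 50 mL/min → bracket 45–64 mL/min → every 16 hours.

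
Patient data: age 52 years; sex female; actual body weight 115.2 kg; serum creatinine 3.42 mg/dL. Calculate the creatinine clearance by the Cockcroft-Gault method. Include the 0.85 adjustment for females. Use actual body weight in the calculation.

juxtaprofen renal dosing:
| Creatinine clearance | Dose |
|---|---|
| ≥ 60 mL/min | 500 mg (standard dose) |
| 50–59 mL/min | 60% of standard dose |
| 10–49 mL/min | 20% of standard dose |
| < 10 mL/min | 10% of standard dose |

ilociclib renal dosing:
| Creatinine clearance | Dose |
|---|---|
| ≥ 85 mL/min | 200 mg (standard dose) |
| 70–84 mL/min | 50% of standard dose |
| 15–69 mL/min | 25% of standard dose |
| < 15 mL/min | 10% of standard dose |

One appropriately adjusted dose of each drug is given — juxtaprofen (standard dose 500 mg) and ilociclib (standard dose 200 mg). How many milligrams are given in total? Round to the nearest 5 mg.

150 mg

CrCl = (140 − 52) × 115.2 / (72 × 3.42) × 0.85 = 10137.6 / 246.24 × 0.85 ≈ 35.0 mL/min
CrCl ≈ 35 mL/min.
juxtaprofen: 10–49 mL/min → 20% of 500 mg = 100 mg.
ilociclib: 15–69 mL/min → 25% of 200 mg = 50 mg.
Total = 100 + 50 = 150 mg.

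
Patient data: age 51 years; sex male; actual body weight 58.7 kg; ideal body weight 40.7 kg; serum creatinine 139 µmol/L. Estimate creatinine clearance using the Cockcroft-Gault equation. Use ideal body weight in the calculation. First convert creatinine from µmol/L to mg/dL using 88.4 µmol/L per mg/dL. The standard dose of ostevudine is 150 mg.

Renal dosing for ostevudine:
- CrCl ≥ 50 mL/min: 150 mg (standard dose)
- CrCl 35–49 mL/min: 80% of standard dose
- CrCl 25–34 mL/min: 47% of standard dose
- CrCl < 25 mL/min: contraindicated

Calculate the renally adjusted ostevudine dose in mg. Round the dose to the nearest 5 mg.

SCr = 139 / 88.4 = 1.572 mg/dL
CrCl = (140 − 51) × 40.7 / (72 × 1.572) = 3622.3 / 113.18 ≈ 32.0 mL/min
CrCl ≈ 32 mL/min → bracket 25–34 mL/min.
47% of 150 mg = 70.5 mg → 70 mg

70 mg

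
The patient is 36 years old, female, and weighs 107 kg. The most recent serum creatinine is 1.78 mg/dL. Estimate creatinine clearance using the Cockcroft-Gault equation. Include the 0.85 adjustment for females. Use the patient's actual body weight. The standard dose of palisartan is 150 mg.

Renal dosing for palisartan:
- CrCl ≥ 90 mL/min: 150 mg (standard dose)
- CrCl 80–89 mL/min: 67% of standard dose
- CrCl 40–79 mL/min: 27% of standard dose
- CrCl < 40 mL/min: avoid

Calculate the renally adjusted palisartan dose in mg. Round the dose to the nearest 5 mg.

40 mg

CrCl = (140 − 36) × 107 / (72 × 1.78) × 0.85 = 11128.0 / 128.16 × 0.85 ≈ 73.8 mL/min
CrCl ≈ 74 mL/min → bracket 40–79 mL/min.
27% of 150 mg = 40.5 mg → 40 mg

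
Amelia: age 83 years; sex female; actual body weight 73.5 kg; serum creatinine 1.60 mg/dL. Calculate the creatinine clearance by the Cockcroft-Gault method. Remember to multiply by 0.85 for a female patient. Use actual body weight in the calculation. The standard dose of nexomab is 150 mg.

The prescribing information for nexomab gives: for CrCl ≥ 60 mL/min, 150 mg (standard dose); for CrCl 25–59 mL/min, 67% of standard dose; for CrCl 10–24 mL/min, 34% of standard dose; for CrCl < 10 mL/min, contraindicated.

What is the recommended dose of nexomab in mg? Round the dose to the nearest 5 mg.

CrCl = (140 − 83) × 73.5 / (72 × 1.6) × 0.85 = 4189.5 / 115.20 × 0.85 ≈ 30.9 mL/min
CrCl ≈ 31 mL/min → bracket 25–59 mL/min.
67% of 150 mg = 100.5 mg → 100 mg

100 mg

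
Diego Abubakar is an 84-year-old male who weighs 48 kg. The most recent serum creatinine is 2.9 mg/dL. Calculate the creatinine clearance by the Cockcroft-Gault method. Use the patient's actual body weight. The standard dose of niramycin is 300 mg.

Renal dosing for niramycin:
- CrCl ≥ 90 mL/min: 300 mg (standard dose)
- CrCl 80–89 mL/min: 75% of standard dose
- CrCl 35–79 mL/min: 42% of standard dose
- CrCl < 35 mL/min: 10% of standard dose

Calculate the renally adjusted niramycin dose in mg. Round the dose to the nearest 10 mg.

CrCl = (140 − 84) × 48 / (72 × 2.9) = 2688.0 / 208.80 ≈ 12.9 mL/min
CrCl ≈ 13 mL/min → bracket < 35 mL/min.
10% of 300 mg = 30 mg

30 mg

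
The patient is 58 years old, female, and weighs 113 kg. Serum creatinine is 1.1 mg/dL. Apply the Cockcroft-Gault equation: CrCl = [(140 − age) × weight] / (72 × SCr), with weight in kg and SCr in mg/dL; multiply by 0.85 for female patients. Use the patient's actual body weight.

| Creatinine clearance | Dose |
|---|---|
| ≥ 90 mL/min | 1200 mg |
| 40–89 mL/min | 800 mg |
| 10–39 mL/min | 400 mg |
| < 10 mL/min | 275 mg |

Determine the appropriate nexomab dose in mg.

1200 mg

CrCl = (140 − 58) × 113 / (72 × 1.1) × 0.85 = 9266.0 / 79.20 × 0.85 ≈ 99.4 mL/min
CrCl ≈ 99 mL/min → bracket ≥ 90 mL/min.
Dose for this bracket: 1200 mg.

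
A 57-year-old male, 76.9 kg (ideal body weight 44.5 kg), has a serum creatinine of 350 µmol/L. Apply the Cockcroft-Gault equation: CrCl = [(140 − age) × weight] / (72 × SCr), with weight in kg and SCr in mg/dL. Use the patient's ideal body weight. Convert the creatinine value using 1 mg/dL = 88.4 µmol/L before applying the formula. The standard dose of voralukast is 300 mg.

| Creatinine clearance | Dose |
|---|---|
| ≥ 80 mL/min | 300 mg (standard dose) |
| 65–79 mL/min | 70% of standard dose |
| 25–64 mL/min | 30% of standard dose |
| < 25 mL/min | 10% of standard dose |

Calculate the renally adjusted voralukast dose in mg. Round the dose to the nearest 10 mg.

SCr = 350 / 88.4 = 3.959 mg/dL
CrCl = (140 − 57) × 44.5 / (72 × 3.959) = 3693.5 / 285.05 ≈ 13.0 mL/min
CrCl ≈ 13 mL/min → bracket < 25 mL/min.
10% of 300 mg = 30 mg

30 mg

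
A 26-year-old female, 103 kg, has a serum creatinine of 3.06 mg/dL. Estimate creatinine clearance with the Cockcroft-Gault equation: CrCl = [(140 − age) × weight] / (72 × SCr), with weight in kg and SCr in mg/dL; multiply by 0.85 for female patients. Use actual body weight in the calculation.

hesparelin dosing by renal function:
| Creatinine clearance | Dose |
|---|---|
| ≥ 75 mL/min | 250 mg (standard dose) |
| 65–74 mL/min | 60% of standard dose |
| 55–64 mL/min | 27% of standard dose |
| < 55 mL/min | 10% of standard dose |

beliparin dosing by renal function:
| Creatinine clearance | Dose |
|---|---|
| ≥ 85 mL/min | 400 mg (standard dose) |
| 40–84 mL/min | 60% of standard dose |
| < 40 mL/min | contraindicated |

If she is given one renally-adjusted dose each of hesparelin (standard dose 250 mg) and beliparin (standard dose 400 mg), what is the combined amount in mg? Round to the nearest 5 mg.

265 mg

CrCl = (140 − 26) × 103 / (72 × 3.06) × 0.85 = 11742.0 / 220.32 × 0.85 ≈ 45.3 mL/min
CrCl ≈ 45 mL/min.
hesparelin: < 55 mL/min → 10% of 250 mg = 25 mg.
beliparin: 40–84 mL/min → 60% of 400 mg = 240 mg.
Total = 25 + 240 = 265 mg.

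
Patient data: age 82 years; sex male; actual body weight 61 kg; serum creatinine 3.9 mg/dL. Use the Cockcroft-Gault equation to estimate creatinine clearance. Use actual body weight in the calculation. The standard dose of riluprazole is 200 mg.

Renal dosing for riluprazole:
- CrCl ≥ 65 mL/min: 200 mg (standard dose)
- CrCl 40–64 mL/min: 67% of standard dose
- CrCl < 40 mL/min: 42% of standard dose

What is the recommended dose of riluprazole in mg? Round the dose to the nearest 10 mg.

80 mg

CrCl = (140 − 82) × 61 / (72 × 3.9) = 3538.0 / 280.80 ≈ 12.6 mL/min
CrCl ≈ 13 mL/min → bracket < 40 mL/min.
42% of 200 mg = 84 mg → 80 mg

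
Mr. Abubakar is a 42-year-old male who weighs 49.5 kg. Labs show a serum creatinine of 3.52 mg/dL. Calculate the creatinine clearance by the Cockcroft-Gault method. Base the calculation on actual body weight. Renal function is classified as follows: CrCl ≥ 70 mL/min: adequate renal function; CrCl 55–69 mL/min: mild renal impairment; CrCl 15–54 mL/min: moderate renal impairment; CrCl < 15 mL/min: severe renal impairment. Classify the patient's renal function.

CrCl = (140 − 42) × 49.5 / (72 × 3.52) = 4851.0 / 253.44 ≈ 19.1 mL/min
19 mL/min falls in the 'moderate renal impairment' range.

moderate renal impairment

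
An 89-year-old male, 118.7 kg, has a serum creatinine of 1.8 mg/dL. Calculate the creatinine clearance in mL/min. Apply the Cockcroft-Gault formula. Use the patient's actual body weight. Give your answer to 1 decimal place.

46.7 mL/min

CrCl = (140 − 89) × 118.7 / (72 × 1.8) = 6053.7 / 129.60 ≈ 46.7 mL/min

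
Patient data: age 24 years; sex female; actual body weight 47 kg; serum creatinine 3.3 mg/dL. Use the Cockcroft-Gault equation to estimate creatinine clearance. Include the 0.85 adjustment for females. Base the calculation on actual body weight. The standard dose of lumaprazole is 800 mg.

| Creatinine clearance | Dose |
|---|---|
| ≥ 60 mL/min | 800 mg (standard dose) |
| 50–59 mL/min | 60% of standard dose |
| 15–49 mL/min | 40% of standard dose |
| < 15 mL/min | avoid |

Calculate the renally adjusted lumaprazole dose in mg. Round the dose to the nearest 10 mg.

CrCl = (140 − 24) × 47 / (72 × 3.3) × 0.85 = 5452.0 / 237.60 × 0.85 ≈ 19.5 mL/min
CrCl ≈ 20 mL/min → bracket 15–49 mL/min.
40% of 800 mg = 320 mg

320 mg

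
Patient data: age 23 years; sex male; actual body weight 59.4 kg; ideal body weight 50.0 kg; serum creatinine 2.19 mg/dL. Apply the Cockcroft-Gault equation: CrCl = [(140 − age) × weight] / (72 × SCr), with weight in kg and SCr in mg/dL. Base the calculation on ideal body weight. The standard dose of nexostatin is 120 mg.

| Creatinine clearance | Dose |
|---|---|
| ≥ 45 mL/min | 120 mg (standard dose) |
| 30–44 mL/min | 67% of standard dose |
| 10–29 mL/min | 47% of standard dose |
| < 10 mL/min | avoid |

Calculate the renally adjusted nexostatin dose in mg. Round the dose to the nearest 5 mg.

CrCl = (140 − 23) × 50 / (72 × 2.19) = 5850.0 / 157.68 ≈ 37.1 mL/min
CrCl ≈ 37 mL/min → bracket 30–44 mL/min.
67% of 120 mg = 80.4 mg → 80 mg

80 mg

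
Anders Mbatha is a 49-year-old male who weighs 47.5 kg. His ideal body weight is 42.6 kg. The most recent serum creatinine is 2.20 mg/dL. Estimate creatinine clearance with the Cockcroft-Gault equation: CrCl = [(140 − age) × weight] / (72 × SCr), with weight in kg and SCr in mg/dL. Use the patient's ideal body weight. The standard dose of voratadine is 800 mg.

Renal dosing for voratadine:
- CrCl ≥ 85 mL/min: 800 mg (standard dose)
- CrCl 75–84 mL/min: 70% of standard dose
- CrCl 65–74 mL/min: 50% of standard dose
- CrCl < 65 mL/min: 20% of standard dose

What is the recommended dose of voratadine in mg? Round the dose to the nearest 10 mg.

CrCl = (140 − 49) × 42.6 / (72 × 2.2) = 3876.6 / 158.40 ≈ 24.5 mL/min
CrCl ≈ 24 mL/min → bracket < 65 mL/min.
20% of 800 mg = 160 mg

160 mg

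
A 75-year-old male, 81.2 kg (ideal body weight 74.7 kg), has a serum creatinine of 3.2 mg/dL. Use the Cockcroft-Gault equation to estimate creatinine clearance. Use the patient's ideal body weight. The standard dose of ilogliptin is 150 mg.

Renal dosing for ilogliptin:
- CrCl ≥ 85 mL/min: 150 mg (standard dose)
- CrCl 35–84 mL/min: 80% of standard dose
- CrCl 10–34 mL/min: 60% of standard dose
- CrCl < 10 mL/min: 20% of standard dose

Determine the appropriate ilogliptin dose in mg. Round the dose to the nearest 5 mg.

90 mg

CrCl = (140 − 75) × 74.7 / (72 × 3.2) = 4855.5 / 230.40 ≈ 21.1 mL/min
CrCl ≈ 21 mL/min → bracket 10–34 mL/min.
60% of 150 mg = 90 mg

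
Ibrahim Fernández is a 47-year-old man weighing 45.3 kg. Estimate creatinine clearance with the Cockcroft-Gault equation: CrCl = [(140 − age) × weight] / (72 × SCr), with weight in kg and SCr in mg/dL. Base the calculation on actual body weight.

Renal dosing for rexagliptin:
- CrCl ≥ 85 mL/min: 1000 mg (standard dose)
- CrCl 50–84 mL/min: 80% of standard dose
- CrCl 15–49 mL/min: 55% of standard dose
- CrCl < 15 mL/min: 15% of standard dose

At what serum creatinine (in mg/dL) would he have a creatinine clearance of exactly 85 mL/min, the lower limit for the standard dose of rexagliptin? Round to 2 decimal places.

0.69 mg/dL

Standard dose requires CrCl ≥ 85 mL/min.
Set (140 − 47) × 45.3 / (72 × SCr) = 85
SCr = (140 − 47) × 45.3 / (72 × 85) = 0.688 mg/dL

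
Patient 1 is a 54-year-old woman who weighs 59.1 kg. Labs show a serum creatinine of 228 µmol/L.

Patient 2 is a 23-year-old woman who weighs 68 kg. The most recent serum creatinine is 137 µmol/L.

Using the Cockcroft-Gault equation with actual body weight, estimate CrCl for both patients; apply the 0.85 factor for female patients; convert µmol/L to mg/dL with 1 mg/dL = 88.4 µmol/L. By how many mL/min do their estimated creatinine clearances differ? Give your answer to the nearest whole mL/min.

37 mL/min

Patient 1: SCr = 228 / 88.4 = 2.579 mg/dL
Patient 1: CrCl = (140 − 54) × 59.1 / (72 × 2.579) × 0.85 = 5082.6 / 185.69 × 0.85 ≈ 23.3 mL/min
Patient 2: SCr = 137 / 88.4 = 1.55 mg/dL
Patient 2: CrCl = (140 − 23) × 68 / (72 × 1.55) × 0.85 = 7956.0 / 111.60 × 0.85 ≈ 60.6 mL/min
|23.3 − 60.6| = 37.3 mL/min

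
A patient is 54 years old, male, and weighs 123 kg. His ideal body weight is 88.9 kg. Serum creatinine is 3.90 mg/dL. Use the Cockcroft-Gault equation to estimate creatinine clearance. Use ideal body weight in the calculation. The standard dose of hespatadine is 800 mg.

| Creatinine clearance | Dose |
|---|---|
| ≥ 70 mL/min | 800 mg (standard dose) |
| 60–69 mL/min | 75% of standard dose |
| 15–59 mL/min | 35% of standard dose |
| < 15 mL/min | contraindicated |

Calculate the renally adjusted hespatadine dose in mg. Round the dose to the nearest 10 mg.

280 mg

CrCl = (140 − 54) × 88.9 / (72 × 3.9) = 7645.4 / 280.80 ≈ 27.2 mL/min
CrCl ≈ 27 mL/min → bracket 15–59 mL/min.
35% of 800 mg = 280 mg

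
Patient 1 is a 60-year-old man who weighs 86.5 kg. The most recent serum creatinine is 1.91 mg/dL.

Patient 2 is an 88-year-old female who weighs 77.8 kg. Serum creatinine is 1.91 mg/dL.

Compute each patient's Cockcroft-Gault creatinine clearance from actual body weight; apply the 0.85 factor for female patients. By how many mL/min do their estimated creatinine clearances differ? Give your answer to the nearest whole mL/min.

Patient 1: CrCl = (140 − 60) × 86.5 / (72 × 1.91) = 6920.0 / 137.52 ≈ 50.3 mL/min
Patient 2: CrCl = (140 − 88) × 77.8 / (72 × 1.91) × 0.85 = 4045.6 / 137.52 × 0.85 ≈ 25.0 mL/min
|50.3 − 25.0| = 25.3 mL/min

25 mL/min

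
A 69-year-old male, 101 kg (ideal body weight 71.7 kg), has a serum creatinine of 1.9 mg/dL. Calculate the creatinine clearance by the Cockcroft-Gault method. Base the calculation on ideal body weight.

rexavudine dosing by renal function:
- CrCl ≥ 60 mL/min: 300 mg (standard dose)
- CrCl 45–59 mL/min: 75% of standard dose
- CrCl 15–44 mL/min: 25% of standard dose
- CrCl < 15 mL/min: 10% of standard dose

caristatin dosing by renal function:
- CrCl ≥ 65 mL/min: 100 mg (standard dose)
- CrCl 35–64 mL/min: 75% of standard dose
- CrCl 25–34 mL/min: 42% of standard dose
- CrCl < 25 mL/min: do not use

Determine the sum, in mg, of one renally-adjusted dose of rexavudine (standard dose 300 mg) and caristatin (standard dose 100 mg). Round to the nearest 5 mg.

CrCl = (140 − 69) × 71.7 / (72 × 1.9) = 5090.7 / 136.80 ≈ 37.2 mL/min
CrCl ≈ 37 mL/min.
rexavudine: 15–44 mL/min → 25% of 300 mg = 75 mg.
caristatin: 35–64 mL/min → 75% of 100 mg = 75 mg.
Total = 75 + 75 = 150 mg.

150 mg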